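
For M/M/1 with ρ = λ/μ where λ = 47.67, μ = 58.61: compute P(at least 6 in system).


ρ = 47.67/58.61 = 0.8133
P(N ≥ n) = ρ^n = 0.8133^6 = 0.289495

Final: 0.289495


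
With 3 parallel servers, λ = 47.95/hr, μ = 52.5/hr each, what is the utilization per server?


ρ = λ/(cμ) = 47.95/(3·52.5) = 47.95/157.50 = 0.3044

Final: 0.3044


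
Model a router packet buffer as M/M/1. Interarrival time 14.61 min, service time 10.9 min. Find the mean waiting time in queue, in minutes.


λ = 60/14.61 = 4.1068 /hr
μ = 60/10.9 = 5.5046 /hr
ρ = λ/μ = 4.1068/5.5046 = 0.7461
Wq = ρ/(μ−λ) = 0.7461/(5.5046−4.1068) = 0.53374 hr
In minutes: 0.53374·60 = 32.024 min

Final: 32.024 min


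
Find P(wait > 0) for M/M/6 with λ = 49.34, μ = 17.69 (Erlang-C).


a = λ/μ = 2.7891; ρ = a/6 = 0.4649
P₀ = 0.060808 (from M/M/c formula)
C(c,a) = [a^c/(c!(1−ρ))]·P₀ = [470.79070/(720·0.5351)]·0.060808
= 1.22187·0.060808 = 0.074300

Final: 0.074300


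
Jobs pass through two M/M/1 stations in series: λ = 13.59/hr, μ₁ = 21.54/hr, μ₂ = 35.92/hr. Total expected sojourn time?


Each node sees arrival rate λ = 13.59/hr (tandem ⇒ throughput preserved).
W₁ = 1/(μ₁−λ) = 1/(21.54−13.59) = 0.12579 hr
W₂ = 1/(μ₂−λ) = 1/(35.92−13.59) = 0.04478 hr
W_total = W₁ + W₂ = 0.12579 + 0.04478 = 0.17057 hr

Final: 0.17057 hr


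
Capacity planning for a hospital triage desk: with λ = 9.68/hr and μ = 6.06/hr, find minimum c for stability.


Stability requires cμ > λ ⇔ c > λ/μ.
λ/μ = 9.68/6.06 = 1.5974
Minimum integer c = ⌊1.5974⌋ + 1 = 2
Check: 2·6.06 = 12.12 > 9.68, while 1·6.06 = 6.06 ≤ 9.68

Final: 2 servers


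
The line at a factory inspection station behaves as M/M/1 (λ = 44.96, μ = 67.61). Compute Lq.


ρ = 44.96/67.61 = 0.6650
Lq = ρ²/(1−ρ) = 0.4422/0.3350 = 1.3200

Final: 1.3200


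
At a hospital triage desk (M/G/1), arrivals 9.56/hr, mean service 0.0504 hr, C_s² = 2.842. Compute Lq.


ρ = λ·E[S] = 9.56·0.0504 = 0.4818
Lq = ρ²(1+C_s²)/(2(1−ρ)) = 0.2322·(1+2.842)/(2·0.5182)
= 0.2322·3.8420/1.0364 = 0.86065

Final: 0.86065


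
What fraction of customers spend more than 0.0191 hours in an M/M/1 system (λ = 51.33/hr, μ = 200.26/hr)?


W ~ Exponential(μ−λ) for M/M/1.
μ − λ = 200.26 − 51.33 = 148.9300
P(W > t) = e^{−(μ−λ)t} = e^{−2.8446} = 0.058160

Final: 0.058160


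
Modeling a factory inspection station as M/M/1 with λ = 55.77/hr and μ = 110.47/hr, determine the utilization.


ρ = λ/μ = 55.77/110.47 = 0.5048

Final: 0.5048


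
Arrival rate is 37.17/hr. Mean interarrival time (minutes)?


Mean interarrival time = 1/λ = 1/37.17 hour = 0.02690 hour
In minutes: 0.02690 × 60 = 1.6142 min

Final: 1.6142 min


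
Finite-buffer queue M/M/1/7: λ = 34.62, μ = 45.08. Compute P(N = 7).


ρ = λ/μ = 34.62/45.08 = 0.7680
P_K = (1−ρ)ρ^K/(1−ρ^(K+1)) = (0.2320·0.157544)/(1 − 0.120989)
= 0.036555/0.879011 = 0.041587

Final: 0.041587


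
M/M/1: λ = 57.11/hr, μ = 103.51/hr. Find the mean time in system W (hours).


W = 1/(μ−λ) = 1/(103.51 − 57.11) = 1/46.40 = 0.02155 hr

Final: 0.02155 hr


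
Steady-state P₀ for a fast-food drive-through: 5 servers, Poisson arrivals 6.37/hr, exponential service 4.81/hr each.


a = λ/μ = 6.37/4.81 = 1.3243; ρ = a/c = 0.2649
Σ_{k=0}^{4} a^k/k! (terms k=0..4) = 1.00000 + 1.32432 + 0.87692 + 0.38711 + 0.12816 = 3.71651
Tail: a^5/(5!(1−ρ)) = 4.07354/(120·0.7351) = 0.04618
P₀ = 1/(3.71651 + 0.04618) = 1/3.76269 = 0.265767

Final: 0.265767


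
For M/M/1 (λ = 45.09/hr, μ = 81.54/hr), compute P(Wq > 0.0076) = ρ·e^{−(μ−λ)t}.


ρ = 45.09/81.54 = 0.5530
P(Wq > t) = ρ·e^{−(μ−λ)t} = 0.5530·e^{−0.2770}
= 0.5530·0.758039 = 0.419181

Final: 0.419181


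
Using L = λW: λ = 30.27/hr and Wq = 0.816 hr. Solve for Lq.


Lq = λWq = 30.27·0.816 = 24.7003

Final: 24.7003


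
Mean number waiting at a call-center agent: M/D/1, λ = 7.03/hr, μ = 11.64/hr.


ρ = 7.03/11.64 = 0.6040
M/D/1: Lq = ρ²/(2(1−ρ)) = 0.3648/(2·0.3960) = 0.46050

Final: 0.46050


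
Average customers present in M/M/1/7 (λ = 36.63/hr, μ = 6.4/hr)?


ρ = 36.63/6.4 = 5.7234
L = ρ[1 − (K+1)ρ^K + Kρ^(K+1)] / [(1−ρ)(1−ρ^(K+1))]
Numerator: 5.7234·(1 − 8·201186.396879 + 7·1151477.768386) = 36921060.856325
Denominator: (-4.7234)·(-1151476.768386) = 5438928.548173
L = 36921060.856325/5438928.548173 = 6.7883

Final: 6.7883


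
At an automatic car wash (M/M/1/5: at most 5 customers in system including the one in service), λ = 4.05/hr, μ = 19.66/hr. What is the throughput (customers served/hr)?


ρ = 0.2060; P_K = (1−ρ)ρ^5/(1−ρ^6) = 0.0002946
λ_eff = λ(1 − P_K) = 4.05·(1 − 0.0002946) = 4.05·0.999705 = 4.0488 /hr

Final: 4.0488 /hr


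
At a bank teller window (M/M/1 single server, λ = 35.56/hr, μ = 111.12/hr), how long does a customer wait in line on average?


ρ = 35.56/111.12 = 0.3200
Wq = ρ/(μ−λ) = 0.3200/(111.12 − 35.56) = 0.3200/75.56 = 0.004235 hr

Final: 0.004235 hr


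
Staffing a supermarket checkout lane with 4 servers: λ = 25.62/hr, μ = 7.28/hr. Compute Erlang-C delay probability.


a = λ/μ = 3.5192; ρ = a/4 = 0.8798
P₀ = 0.014055 (from M/M/c formula)
C(c,a) = [a^c/(c!(1−ρ))]·P₀ = [153.38786/(24·0.1202)]·0.014055
= 53.17446·0.014055 = 0.747352

Final: 0.747352


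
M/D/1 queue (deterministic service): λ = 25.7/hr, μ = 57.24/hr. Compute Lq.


ρ = 25.7/57.24 = 0.4490
M/D/1: Lq = ρ²/(2(1−ρ)) = 0.2016/(2·0.5510) = 0.18293

Final: 0.18293


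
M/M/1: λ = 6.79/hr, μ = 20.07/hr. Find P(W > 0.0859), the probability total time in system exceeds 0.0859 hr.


W ~ Exponential(μ−λ) for M/M/1.
μ − λ = 20.07 − 6.79 = 13.2800
P(W > t) = e^{−(μ−λ)t} = e^{−1.1408} = 0.319579

Final: 0.319579


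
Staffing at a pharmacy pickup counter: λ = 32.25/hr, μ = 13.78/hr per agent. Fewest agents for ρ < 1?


Stability requires cμ > λ ⇔ c > λ/μ.
λ/μ = 32.25/13.78 = 2.3403
Minimum integer c = ⌊2.3403⌋ + 1 = 3
Check: 3·13.78 = 41.34 > 32.25, while 2·13.78 = 27.56 ≤ 32.25

Final: 3 servers


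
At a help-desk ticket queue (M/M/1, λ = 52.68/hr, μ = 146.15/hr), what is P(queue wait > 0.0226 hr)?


ρ = 52.68/146.15 = 0.3605
P(Wq > t) = ρ·e^{−(μ−λ)t} = 0.3605·e^{−2.1124}
= 0.3605·0.120945 = 0.043595

Final: 0.043595


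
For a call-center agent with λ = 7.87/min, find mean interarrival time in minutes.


Mean interarrival time = 1/λ = 1/7.87 minute = 0.12706 minute
In minutes: 0.12706 × 1 = 0.1271 min

Final: 0.1271 min


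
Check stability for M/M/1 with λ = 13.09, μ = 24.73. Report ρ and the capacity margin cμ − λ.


Total capacity cμ = 1·24.73 = 24.73/hr
ρ = λ/(cμ) = 13.09/24.73 = 0.5293
Stable ⇔ ρ < 1: YES
Spare capacity = cμ − λ = 24.73 − 13.09 = 11.64/hr

Final: ρ = 0.5293; stable; margin = 11.64/hr


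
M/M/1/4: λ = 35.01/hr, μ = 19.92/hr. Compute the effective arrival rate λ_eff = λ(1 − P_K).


ρ = 1.7575; P_K = (1−ρ)ρ^4/(1−ρ^5) = 0.458353
λ_eff = λ(1 − P_K) = 35.01·(1 − 0.458353) = 35.01·0.541647 = 18.9631 /hr

Final: 18.9631 /hr


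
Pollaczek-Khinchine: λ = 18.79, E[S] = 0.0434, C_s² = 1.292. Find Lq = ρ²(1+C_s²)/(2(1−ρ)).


ρ = λ·E[S] = 18.79·0.0434 = 0.8155
Lq = ρ²(1+C_s²)/(2(1−ρ)) = 0.6650·(1+1.292)/(2·0.1845)
= 0.6650·2.2920/0.3690 = 4.13036

Final: 4.13036


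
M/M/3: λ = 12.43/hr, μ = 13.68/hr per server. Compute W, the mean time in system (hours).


a = 0.9086; ρ = 0.3029; P₀ = 0.399876
Lq = P₀·a^c·ρ/(c!(1−ρ)²) = 0.03116
Wq = Lq/λ = 0.03116/12.43 = 0.002507 hr
W = Wq + 1/μ = 0.002507 + 0.07310 = 0.07561 hr

Final: 0.07561 hr


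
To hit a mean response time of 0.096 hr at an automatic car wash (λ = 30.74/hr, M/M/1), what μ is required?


W = 1/(μ−λ) ⇒ μ − λ = 1/W = 1/0.096 = 10.4167
μ = λ + 1/W = 30.74 + 10.4167 = 41.1567 per hr

Final: 41.1567 /hr


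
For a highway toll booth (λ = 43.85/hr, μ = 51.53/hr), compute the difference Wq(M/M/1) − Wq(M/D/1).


ρ = 43.85/51.53 = 0.8510
Wq(M/M/1) = ρ/(μ−λ) = 0.8510/7.68 = 0.11080 hr
Wq(M/D/1) = ρ/(2(μ−λ)) = 0.05540 hr
Savings = 0.11080 − 0.05540 = 0.05540 hr

Final: 0.05540 hr


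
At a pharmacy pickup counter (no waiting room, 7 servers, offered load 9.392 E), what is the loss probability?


B(c,a) = (a^c/c!) / Σ_{k=0}^{c} a^k/k!
a^7/7! = 1279.016216
Σ terms (k=0..7): 1.00000 + 9.39200 + 44.10483 + 138.07753 + 324.20603 + 608.98861 + 953.27018 + 1279.01622 = 3358.055403
B = 1279.016216/3358.055403 = 0.380880

Final: 0.380880


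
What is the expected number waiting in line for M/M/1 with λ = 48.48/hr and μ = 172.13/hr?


ρ = 48.48/172.13 = 0.2816
Lq = ρ²/(1−ρ) = 0.07933/0.7184 = 0.1104

Final: 0.1104


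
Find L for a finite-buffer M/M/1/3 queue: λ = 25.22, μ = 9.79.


ρ = 25.22/9.79 = 2.5761
L = ρ[1 − (K+1)ρ^K + Kρ^(K+1)] / [(1−ρ)(1−ρ^(K+1))]
Numerator: 2.5761·(1 − 4·17.095711 + 3·44.040228) = 166.771025
Denominator: (-1.5761)·(-43.040228) = 67.835620
L = 166.771025/67.835620 = 2.4585

Final: 2.4585


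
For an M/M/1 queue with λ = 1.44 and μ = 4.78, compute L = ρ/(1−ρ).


ρ = λ/μ = 1.44/4.78 = 0.3013
L = ρ/(1−ρ) = 0.3013/(1 − 0.3013) = 0.3013/0.6987 = 0.4311

Final: 0.4311


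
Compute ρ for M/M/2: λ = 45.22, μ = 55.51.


ρ = λ/(cμ) = 45.22/(2·55.51) = 45.22/111.02 = 0.4073

Final: 0.4073


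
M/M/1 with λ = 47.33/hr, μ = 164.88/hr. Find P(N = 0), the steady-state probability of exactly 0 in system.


ρ = 47.33/164.88 = 0.2871
P_n = (1−ρ)·ρ^n = (1 − 0.2871)·0.2871^0 = 0.7129·1.000000 = 0.712943

Final: 0.712943


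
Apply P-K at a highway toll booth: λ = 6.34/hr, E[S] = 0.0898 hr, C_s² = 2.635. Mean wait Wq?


ρ = λ·E[S] = 6.34·0.0898 = 0.5693
E[S²] = E[S]²(1+C_s²) = 0.0898²·(1+2.635) = 0.029313
Wq = λ·E[S²]/(2(1−ρ)) = 6.34·0.029313/(2·0.4307) = 0.21576 hr

Final: 0.21576 hr


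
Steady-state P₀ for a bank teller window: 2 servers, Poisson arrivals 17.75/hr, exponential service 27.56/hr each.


a = λ/μ = 17.75/27.56 = 0.6440; ρ = a/c = 0.3220
Σ_{k=0}^{1} a^k/k! (terms k=0..1) = 1.00000 + 0.64405 = 1.64405
Tail: a^2/(2!(1−ρ)) = 0.41480/(2·0.6780) = 0.30591
P₀ = 1/(1.64405 + 0.30591) = 1/1.94996 = 0.512831

Final: 0.512831


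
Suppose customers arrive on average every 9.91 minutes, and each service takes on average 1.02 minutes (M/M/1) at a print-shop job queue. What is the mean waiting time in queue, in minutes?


λ = 60/9.91 = 6.0545 /hr
μ = 60/1.02 = 58.8235 /hr
ρ = λ/μ = 6.0545/58.8235 = 0.1029
Wq = ρ/(μ−λ) = 0.1029/(58.8235−6.0545) = 0.001951 hr
In minutes: 0.001951·60 = 0.1170 min

Final: 0.1170 min


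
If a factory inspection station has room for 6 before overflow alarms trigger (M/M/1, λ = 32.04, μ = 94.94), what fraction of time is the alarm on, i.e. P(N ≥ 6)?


ρ = 32.04/94.94 = 0.3375
P(N ≥ n) = ρ^n = 0.3375^6 = 0.001477

Final: 0.001477


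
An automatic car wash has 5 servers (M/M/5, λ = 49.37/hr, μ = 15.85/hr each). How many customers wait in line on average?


a = λ/μ = 3.1148; ρ = a/5 = 0.6230
P₀ = 0.040975
Lq = P₀·a^c·ρ / (c!·(1−ρ)²) = 0.040975·293.20360·0.6230/(120·0.14216)
= 0.43874

Final: 0.43874


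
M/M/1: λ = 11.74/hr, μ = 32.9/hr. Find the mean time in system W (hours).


W = 1/(μ−λ) = 1/(32.9 − 11.74) = 1/21.16 = 0.04726 hr

Final: 0.04726 hr


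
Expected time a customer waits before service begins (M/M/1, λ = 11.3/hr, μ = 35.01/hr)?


ρ = 11.3/35.01 = 0.3228
Wq = ρ/(μ−λ) = 0.3228/(35.01 − 11.3) = 0.3228/23.71 = 0.01361 hr

Final: 0.01361 hr


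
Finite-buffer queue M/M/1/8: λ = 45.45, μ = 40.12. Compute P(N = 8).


ρ = λ/μ = 45.45/40.12 = 1.1329
P_K = (1−ρ)ρ^K/(1−ρ^(K+1)) = (-0.1329·2.712587)/(1 − 3.072958)
= -0.360371/-2.072958 = 0.173844

Final: 0.173844


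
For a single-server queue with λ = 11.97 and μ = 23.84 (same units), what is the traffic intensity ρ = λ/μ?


ρ = λ/μ = 11.97/23.84 = 0.5021

Final: 0.5021


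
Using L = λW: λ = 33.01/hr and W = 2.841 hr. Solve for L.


L = λW = 33.01·2.841 = 93.7814

Final: 93.7814


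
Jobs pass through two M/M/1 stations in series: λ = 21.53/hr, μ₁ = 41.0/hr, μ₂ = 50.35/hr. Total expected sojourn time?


Each node sees arrival rate λ = 21.53/hr (tandem ⇒ throughput preserved).
W₁ = 1/(μ₁−λ) = 1/(41.0−21.53) = 0.05136 hr
W₂ = 1/(μ₂−λ) = 1/(50.35−21.53) = 0.03470 hr
W_total = W₁ + W₂ = 0.05136 + 0.03470 = 0.08606 hr

Final: 0.08606 hr


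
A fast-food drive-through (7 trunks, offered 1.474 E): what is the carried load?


B(7,1.474) = 0.0006870 (Erlang-B)
Carried load = a(1 − B) = 1.474·(1 − 0.0006870) = 1.474·0.999313 = 1.4730 E

Final: 1.4730 Erlangs


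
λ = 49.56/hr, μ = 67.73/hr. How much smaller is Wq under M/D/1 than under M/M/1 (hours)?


ρ = 49.56/67.73 = 0.7317
Wq(M/M/1) = ρ/(μ−λ) = 0.7317/18.17 = 0.04027 hr
Wq(M/D/1) = ρ/(2(μ−λ)) = 0.02014 hr
Savings = 0.04027 − 0.02014 = 0.02014 hr

Final: 0.02014 hr


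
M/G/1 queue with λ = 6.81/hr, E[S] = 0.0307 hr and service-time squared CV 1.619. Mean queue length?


ρ = λ·E[S] = 6.81·0.0307 = 0.2091
Lq = ρ²(1+C_s²)/(2(1−ρ)) = 0.04371·(1+1.619)/(2·0.7909)
= 0.04371·2.6190/1.5819 = 0.07237

Final: 0.07237


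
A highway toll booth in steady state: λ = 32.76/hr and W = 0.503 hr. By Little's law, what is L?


L = λW = 32.76·0.503 = 16.4783

Final: 16.4783


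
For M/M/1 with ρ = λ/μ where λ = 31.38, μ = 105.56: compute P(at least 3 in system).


ρ = 31.38/105.56 = 0.2973
P(N ≥ n) = ρ^n = 0.2973^3 = 0.026270

Final: 0.026270


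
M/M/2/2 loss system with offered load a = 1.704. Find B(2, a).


B(c,a) = (a^c/c!) / Σ_{k=0}^{c} a^k/k!
a^2/2! = 1.451808
Σ terms (k=0..2): 1.00000 + 1.70400 + 1.45181 = 4.155808
B = 1.451808/4.155808 = 0.349344

Final: 0.349344


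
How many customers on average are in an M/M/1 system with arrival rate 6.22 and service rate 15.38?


ρ = λ/μ = 6.22/15.38 = 0.4044
L = ρ/(1−ρ) = 0.4044/(1 − 0.4044) = 0.4044/0.5956 = 0.6790

Final: 0.6790


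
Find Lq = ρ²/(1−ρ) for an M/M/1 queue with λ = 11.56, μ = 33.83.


ρ = 11.56/33.83 = 0.3417
Lq = ρ²/(1−ρ) = 0.1168/0.6583 = 0.1774

Final: 0.1774


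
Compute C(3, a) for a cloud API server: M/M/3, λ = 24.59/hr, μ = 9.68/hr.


a = λ/μ = 2.5403; ρ = a/3 = 0.8468
P₀ = 0.040657 (from M/M/c formula)
C(c,a) = [a^c/(c!(1−ρ))]·P₀ = [16.39266/(6·0.1532)]·0.040657
= 17.82932·0.040657 = 0.724883

Final: 0.724883


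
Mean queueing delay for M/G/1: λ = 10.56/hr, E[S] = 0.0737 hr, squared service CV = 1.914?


ρ = λ·E[S] = 10.56·0.0737 = 0.7783
E[S²] = E[S]²(1+C_s²) = 0.0737²·(1+1.914) = 0.015828
Wq = λ·E[S²]/(2(1−ρ)) = 10.56·0.015828/(2·0.2217) = 0.37691 hr

Final: 0.37691 hr


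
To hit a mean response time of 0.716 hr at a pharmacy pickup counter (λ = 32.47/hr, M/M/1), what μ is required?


W = 1/(μ−λ) ⇒ μ − λ = 1/W = 1/0.716 = 1.3966
μ = λ + 1/W = 32.47 + 1.3966 = 33.8666 per hr

Final: 33.8666 /hr


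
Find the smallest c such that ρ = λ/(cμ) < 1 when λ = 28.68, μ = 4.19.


Stability requires cμ > λ ⇔ c > λ/μ.
λ/μ = 28.68/4.19 = 6.8449
Minimum integer c = ⌊6.8449⌋ + 1 = 7
Check: 7·4.19 = 29.33 > 28.68, while 6·4.19 = 25.14 ≤ 28.68

Final: 7 servers


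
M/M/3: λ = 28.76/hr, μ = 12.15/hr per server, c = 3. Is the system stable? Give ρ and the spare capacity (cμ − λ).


Total capacity cμ = 3·12.15 = 36.45/hr
ρ = λ/(cμ) = 28.76/36.45 = 0.7890
Stable ⇔ ρ < 1: YES
Spare capacity = cμ − λ = 36.45 − 28.76 = 7.69/hr

Final: ρ = 0.7890; stable; margin = 7.69/hr


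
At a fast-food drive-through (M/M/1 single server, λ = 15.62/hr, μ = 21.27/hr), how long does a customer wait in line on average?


ρ = 15.62/21.27 = 0.7344
Wq = ρ/(μ−λ) = 0.7344/(21.27 − 15.62) = 0.7344/5.65 = 0.1300 hr

Final: 0.1300 hr


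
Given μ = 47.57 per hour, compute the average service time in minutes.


Mean service time = 1/μ = 1/47.57 hour = 0.02102 hour
In minutes: 0.02102 × 60 = 1.2613 min

Final: 1.2613 min


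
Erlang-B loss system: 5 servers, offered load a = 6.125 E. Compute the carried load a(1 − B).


B(5,6.125) = 0.369040 (Erlang-B)
Carried load = a(1 − B) = 6.125·(1 − 0.369040) = 6.125·0.630960 = 3.8646 E

Final: 3.8646 Erlangs


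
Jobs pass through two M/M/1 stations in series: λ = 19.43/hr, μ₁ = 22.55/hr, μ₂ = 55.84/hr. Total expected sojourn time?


Each node sees arrival rate λ = 19.43/hr (tandem ⇒ throughput preserved).
W₁ = 1/(μ₁−λ) = 1/(22.55−19.43) = 0.32051 hr
W₂ = 1/(μ₂−λ) = 1/(55.84−19.43) = 0.02746 hr
W_total = W₁ + W₂ = 0.32051 + 0.02746 = 0.34798 hr

Final: 0.34798 hr


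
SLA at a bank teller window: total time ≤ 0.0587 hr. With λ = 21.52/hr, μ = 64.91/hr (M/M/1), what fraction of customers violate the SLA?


W ~ Exponential(μ−λ) for M/M/1.
μ − λ = 64.91 − 21.52 = 43.3900
P(W > t) = e^{−(μ−λ)t} = e^{−2.5470} = 0.078317

Final: 0.078317


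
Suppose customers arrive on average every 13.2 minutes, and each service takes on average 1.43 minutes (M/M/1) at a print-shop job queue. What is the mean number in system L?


λ = 60/13.2 = 4.5455 /hr
μ = 60/1.43 = 41.9580 /hr
ρ = λ/μ = 4.5455/41.9580 = 0.1083
L = ρ/(1−ρ) = 0.1083/0.8917 = 0.1215

Final: 0.1215


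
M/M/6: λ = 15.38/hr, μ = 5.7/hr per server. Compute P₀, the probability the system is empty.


a = λ/μ = 15.38/5.7 = 2.6982; ρ = a/c = 0.4497
Σ_{k=0}^{5} a^k/k! (terms k=0..5) = 1.00000 + 2.69825 + 3.64026 + 3.27411 + 2.20859 + 1.19186 = 14.01307
Tail: a^6/(6!(1−ρ)) = 385.91253/(720·0.5503) = 0.97401
P₀ = 1/(14.01307 + 0.97401) = 1/14.98708 = 0.066724

Final: 0.066724


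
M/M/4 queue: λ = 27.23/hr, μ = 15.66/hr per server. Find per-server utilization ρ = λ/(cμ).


ρ = λ/(cμ) = 27.23/(4·15.66) = 27.23/62.64 = 0.4347

Final: 0.4347


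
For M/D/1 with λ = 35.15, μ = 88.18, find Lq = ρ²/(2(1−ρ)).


ρ = 35.15/88.18 = 0.3986
M/D/1: Lq = ρ²/(2(1−ρ)) = 0.1589/(2·0.6014) = 0.13211

Final: 0.13211


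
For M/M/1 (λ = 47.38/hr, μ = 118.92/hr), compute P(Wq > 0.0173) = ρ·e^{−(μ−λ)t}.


ρ = 47.38/118.92 = 0.3984
P(Wq > t) = ρ·e^{−(μ−λ)t} = 0.3984·e^{−1.2376}
= 0.3984·0.290067 = 0.115568

Final: 0.115568


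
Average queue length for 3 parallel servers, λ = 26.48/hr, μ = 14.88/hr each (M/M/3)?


a = λ/μ = 1.7796; ρ = a/3 = 0.5932
P₀ = 0.149883
Lq = P₀·a^c·ρ / (c!·(1−ρ)²) = 0.149883·5.63566·0.5932/(6·0.16549)
= 0.50461

Final: 0.50461


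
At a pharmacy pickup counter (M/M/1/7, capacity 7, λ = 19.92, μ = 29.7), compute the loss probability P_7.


ρ = λ/μ = 19.92/29.7 = 0.6707
P_K = (1−ρ)ρ^K/(1−ρ^(K+1)) = (0.3293·0.061056)/(1 − 0.040951)
= 0.020105/0.959049 = 0.020964

Final: 0.020964


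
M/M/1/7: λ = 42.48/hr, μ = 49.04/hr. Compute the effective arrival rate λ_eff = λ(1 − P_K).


ρ = 0.8662; P_K = (1−ρ)ρ^7/(1−ρ^8) = 0.071677
λ_eff = λ(1 − P_K) = 42.48·(1 − 0.071677) = 42.48·0.928323 = 39.4352 /hr

Final: 39.4352 /hr


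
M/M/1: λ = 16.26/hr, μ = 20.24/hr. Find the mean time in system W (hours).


W = 1/(μ−λ) = 1/(20.24 − 16.26) = 1/3.98 = 0.2513 hr

Final: 0.2513 hr


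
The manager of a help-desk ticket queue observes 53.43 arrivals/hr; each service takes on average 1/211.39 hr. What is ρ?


ρ = λ/μ = 53.43/211.39 = 0.2528

Final: 0.2528


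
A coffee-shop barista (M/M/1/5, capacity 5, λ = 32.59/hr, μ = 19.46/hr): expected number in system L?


ρ = 32.59/19.46 = 1.6747
L = ρ[1 − (K+1)ρ^K + Kρ^(K+1)] / [(1−ρ)(1−ρ^(K+1))]
Numerator: 1.6747·(1 − 6·13.173696 + 5·22.062217) = 54.041305
Denominator: (-0.6747)·(-21.062217) = 14.211043
L = 54.041305/14.211043 = 3.8028

Final: 3.8028


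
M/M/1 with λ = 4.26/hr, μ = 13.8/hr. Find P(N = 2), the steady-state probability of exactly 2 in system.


ρ = 4.26/13.8 = 0.3087
P_n = (1−ρ)·ρ^n = (1 − 0.3087)·0.3087^2 = 0.6913·0.095293 = 0.065876

Final: 0.065876


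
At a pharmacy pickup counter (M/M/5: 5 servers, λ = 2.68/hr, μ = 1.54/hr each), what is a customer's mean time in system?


a = 1.7403; ρ = 0.3481; P₀ = 0.174853
Lq = P₀·a^c·ρ/(c!(1−ρ)²) = 0.01904
Wq = Lq/λ = 0.01904/2.68 = 0.007106 hr
W = Wq + 1/μ = 0.007106 + 0.64935 = 0.65646 hr

Final: 0.65646 hr


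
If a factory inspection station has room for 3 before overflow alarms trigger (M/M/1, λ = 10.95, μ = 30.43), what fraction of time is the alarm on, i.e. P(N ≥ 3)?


ρ = 10.95/30.43 = 0.3598
P(N ≥ n) = ρ^n = 0.3598^3 = 0.046595

Final: 0.046595


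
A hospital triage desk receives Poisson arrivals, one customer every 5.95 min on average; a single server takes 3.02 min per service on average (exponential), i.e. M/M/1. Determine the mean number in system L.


λ = 60/5.95 = 10.0840 /hr
μ = 60/3.02 = 19.8675 /hr
ρ = λ/μ = 10.0840/19.8675 = 0.5076
L = ρ/(1−ρ) = 0.5076/0.4924 = 1.0307

Final: 1.0307


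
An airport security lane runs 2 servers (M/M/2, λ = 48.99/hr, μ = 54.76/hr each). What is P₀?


a = λ/μ = 48.99/54.76 = 0.8946; ρ = a/c = 0.4473
Σ_{k=0}^{1} a^k/k! (terms k=0..1) = 1.00000 + 0.89463 = 1.89463
Tail: a^2/(2!(1−ρ)) = 0.80036/(2·0.5527) = 0.72407
P₀ = 1/(1.89463 + 0.72407) = 1/2.61870 = 0.381869

Final: 0.381869


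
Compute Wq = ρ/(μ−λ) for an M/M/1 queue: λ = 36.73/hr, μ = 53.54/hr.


ρ = 36.73/53.54 = 0.6860
Wq = ρ/(μ−λ) = 0.6860/(53.54 − 36.73) = 0.6860/16.81 = 0.04081 hr

Final: 0.04081 hr


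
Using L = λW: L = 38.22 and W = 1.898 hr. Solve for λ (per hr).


λ = L/W = 38.22/1.898 = 20.1370 /hr

Final: 20.1370 /hr


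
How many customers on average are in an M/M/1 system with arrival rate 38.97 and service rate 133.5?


ρ = λ/μ = 38.97/133.5 = 0.2919
L = ρ/(1−ρ) = 0.2919/(1 − 0.2919) = 0.2919/0.7081 = 0.4123

Final: 0.4123


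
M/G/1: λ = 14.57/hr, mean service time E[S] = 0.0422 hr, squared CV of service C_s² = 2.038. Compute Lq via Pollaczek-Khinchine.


ρ = λ·E[S] = 14.57·0.0422 = 0.6149
Lq = ρ²(1+C_s²)/(2(1−ρ)) = 0.3780·(1+2.038)/(2·0.3851)
= 0.3780·3.0380/0.7703 = 1.49100

Final: 1.49100


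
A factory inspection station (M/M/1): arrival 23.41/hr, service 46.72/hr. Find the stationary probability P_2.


ρ = 23.41/46.72 = 0.5011
P_n = (1−ρ)·ρ^n = (1 − 0.5011)·0.5011^2 = 0.4989·0.251071 = 0.125267

Final: 0.125267


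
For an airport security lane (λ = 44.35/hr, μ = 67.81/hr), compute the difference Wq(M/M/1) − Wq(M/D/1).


ρ = 44.35/67.81 = 0.6540
Wq(M/M/1) = ρ/(μ−λ) = 0.6540/23.46 = 0.02788 hr
Wq(M/D/1) = ρ/(2(μ−λ)) = 0.01394 hr
Savings = 0.02788 − 0.01394 = 0.01394 hr

Final: 0.01394 hr


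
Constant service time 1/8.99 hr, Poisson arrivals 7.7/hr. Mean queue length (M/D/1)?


ρ = 7.7/8.99 = 0.8565
M/D/1: Lq = ρ²/(2(1−ρ)) = 0.7336/(2·0.1435) = 2.55624

Final: 2.55624


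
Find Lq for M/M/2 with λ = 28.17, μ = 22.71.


a = λ/μ = 1.2404; ρ = a/2 = 0.6202
P₀ = 0.234407
Lq = P₀·a^c·ρ / (c!·(1−ρ)²) = 0.234407·1.53865·0.6202/(2·0.14424)
= 0.77542

Final: 0.77542


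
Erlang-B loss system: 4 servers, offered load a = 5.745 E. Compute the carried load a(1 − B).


B(4,5.745) = 0.452808 (Erlang-B)
Carried load = a(1 − B) = 5.745·(1 − 0.452808) = 5.745·0.547192 = 3.1436 E

Final: 3.1436 Erlangs


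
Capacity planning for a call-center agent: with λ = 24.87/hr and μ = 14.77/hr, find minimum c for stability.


Stability requires cμ > λ ⇔ c > λ/μ.
λ/μ = 24.87/14.77 = 1.6838
Minimum integer c = ⌊1.6838⌋ + 1 = 2
Check: 2·14.77 = 29.54 > 24.87, while 1·14.77 = 14.77 ≤ 24.87

Final: 2 servers


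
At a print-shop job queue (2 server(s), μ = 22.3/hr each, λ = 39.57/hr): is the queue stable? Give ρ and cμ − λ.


Total capacity cμ = 2·22.3 = 44.60/hr
ρ = λ/(cμ) = 39.57/44.60 = 0.8872
Stable ⇔ ρ < 1: YES
Spare capacity = cμ − λ = 44.60 − 39.57 = 5.03/hr

Final: ρ = 0.8872; stable; margin = 5.03/hr


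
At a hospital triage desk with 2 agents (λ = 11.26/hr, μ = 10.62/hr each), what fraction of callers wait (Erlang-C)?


a = λ/μ = 1.0603; ρ = a/2 = 0.5301
P₀ = 0.307077 (from M/M/c formula)
C(c,a) = [a^c/(c!(1−ρ))]·P₀ = [1.12416/(2·0.4699)]·0.307077
= 1.19625·0.307077 = 0.367341

Final: 0.367341


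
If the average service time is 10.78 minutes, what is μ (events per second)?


μ = 1/(service time) in consistent units.
1 second = 0.0166667 min, so μ = 0.0166667/10.78 = 0.001546 per second

Final: 0.001546 /sec


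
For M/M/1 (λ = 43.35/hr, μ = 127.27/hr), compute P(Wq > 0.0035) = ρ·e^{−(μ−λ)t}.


ρ = 43.35/127.27 = 0.3406
P(Wq > t) = ρ·e^{−(μ−λ)t} = 0.3406·e^{−0.2937}
= 0.3406·0.745485 = 0.253923

Final: 0.253923


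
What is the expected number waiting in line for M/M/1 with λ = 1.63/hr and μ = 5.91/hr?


ρ = 1.63/5.91 = 0.2758
Lq = ρ²/(1−ρ) = 0.07607/0.7242 = 0.1050

Final: 0.1050


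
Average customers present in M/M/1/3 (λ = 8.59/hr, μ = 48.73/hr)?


ρ = 8.59/48.73 = 0.1763
L = ρ[1 − (K+1)ρ^K + Kρ^(K+1)] / [(1−ρ)(1−ρ^(K+1))]
Numerator: 0.1763·(1 − 4·0.005478 + 3·0.0009656) = 0.172926
Denominator: (0.8237)·(0.999034) = 0.822927
L = 0.172926/0.822927 = 0.2101

Final: 0.2101


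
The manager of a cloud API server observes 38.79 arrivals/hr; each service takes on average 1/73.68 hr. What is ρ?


ρ = λ/μ = 38.79/73.68 = 0.5265

Final: 0.5265


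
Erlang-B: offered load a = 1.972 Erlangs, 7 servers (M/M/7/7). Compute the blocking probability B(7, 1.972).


B(c,a) = (a^c/c!) / Σ_{k=0}^{c} a^k/k!
a^7/7! = 0.023010
Σ terms (k=0..7): 1.00000 + 1.97200 + 1.94439 + 1.27811 + 0.63011 + 0.24852 + 0.08168 + 0.02301 = 7.177820
B = 0.023010/7.177820 = 0.003206

Final: 0.003206


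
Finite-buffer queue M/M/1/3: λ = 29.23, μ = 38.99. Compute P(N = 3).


ρ = λ/μ = 29.23/38.99 = 0.7497
P_K = (1−ρ)ρ^K/(1−ρ^(K+1)) = (0.2503·0.421334)/(1 − 0.315866)
= 0.105469/0.684134 = 0.154164

Final: 0.154164


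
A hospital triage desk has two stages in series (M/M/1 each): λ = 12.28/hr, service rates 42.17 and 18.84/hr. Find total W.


Each node sees arrival rate λ = 12.28/hr (tandem ⇒ throughput preserved).
W₁ = 1/(μ₁−λ) = 1/(42.17−12.28) = 0.03346 hr
W₂ = 1/(μ₂−λ) = 1/(18.84−12.28) = 0.15244 hr
W_total = W₁ + W₂ = 0.03346 + 0.15244 = 0.18590 hr

Final: 0.18590 hr


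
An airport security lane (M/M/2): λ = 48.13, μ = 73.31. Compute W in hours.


a = 0.6565; ρ = 0.3283; P₀ = 0.505725
Lq = P₀·a^c·ρ/(c!(1−ρ)²) = 0.07929
Wq = Lq/λ = 0.07929/48.13 = 0.001647 hr
W = Wq + 1/μ = 0.001647 + 0.01364 = 0.01529 hr

Final: 0.01529 hr


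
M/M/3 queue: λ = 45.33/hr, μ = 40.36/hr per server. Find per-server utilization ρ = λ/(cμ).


ρ = λ/(cμ) = 45.33/(3·40.36) = 45.33/121.08 = 0.3744

Final: 0.3744


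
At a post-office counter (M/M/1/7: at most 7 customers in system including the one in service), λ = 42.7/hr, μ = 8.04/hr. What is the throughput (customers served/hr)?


ρ = 5.3109; P_K = (1−ρ)ρ^7/(1−ρ^8) = 0.811711
λ_eff = λ(1 − P_K) = 42.7·(1 − 0.811711) = 42.7·0.188289 = 8.0399 /hr

Final: 8.0399 /hr


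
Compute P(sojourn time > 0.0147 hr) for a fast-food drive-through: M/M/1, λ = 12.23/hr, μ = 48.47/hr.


W ~ Exponential(μ−λ) for M/M/1.
μ − λ = 48.47 − 12.23 = 36.2400
P(W > t) = e^{−(μ−λ)t} = e^{−0.5327} = 0.587001

Final: 0.587001


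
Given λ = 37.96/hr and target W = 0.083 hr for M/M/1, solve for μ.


W = 1/(μ−λ) ⇒ μ − λ = 1/W = 1/0.083 = 12.0482
μ = λ + 1/W = 37.96 + 12.0482 = 50.0082 per hr

Final: 50.0082 /hr


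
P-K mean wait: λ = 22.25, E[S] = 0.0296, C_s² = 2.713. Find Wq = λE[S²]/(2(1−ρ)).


ρ = λ·E[S] = 22.25·0.0296 = 0.6586
E[S²] = E[S]²(1+C_s²) = 0.0296²·(1+2.713) = 0.003253
Wq = λ·E[S²]/(2(1−ρ)) = 22.25·0.003253/(2·0.3414) = 0.10601 hr

Final: 0.10601 hr


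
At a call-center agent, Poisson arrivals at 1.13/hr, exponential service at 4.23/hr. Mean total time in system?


W = 1/(μ−λ) = 1/(4.23 − 1.13) = 1/3.10 = 0.3226 hr

Final: 0.3226 hr


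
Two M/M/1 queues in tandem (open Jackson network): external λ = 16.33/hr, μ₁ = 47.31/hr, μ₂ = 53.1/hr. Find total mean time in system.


Each node sees arrival rate λ = 16.33/hr (tandem ⇒ throughput preserved).
W₁ = 1/(μ₁−λ) = 1/(47.31−16.33) = 0.03228 hr
W₂ = 1/(μ₂−λ) = 1/(53.1−16.33) = 0.02720 hr
W_total = W₁ + W₂ = 0.03228 + 0.02720 = 0.05947 hr

Final: 0.05947 hr


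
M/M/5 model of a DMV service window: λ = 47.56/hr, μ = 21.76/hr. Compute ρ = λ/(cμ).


ρ = λ/(cμ) = 47.56/(5·21.76) = 47.56/108.80 = 0.4371

Final: 0.4371


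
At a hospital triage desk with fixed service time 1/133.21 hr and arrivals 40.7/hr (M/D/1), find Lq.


ρ = 40.7/133.21 = 0.3055
M/D/1: Lq = ρ²/(2(1−ρ)) = 0.09335/(2·0.6945) = 0.06721

Final: 0.06721


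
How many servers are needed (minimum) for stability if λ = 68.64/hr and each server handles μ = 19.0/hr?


Stability requires cμ > λ ⇔ c > λ/μ.
λ/μ = 68.64/19.0 = 3.6126
Minimum integer c = ⌊3.6126⌋ + 1 = 4
Check: 4·19.0 = 76.00 > 68.64, while 3·19.0 = 57.00 ≤ 68.64

Final: 4 servers


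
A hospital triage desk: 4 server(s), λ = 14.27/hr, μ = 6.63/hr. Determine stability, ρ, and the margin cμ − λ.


Total capacity cμ = 4·6.63 = 26.52/hr
ρ = λ/(cμ) = 14.27/26.52 = 0.5381
Stable ⇔ ρ < 1: YES
Spare capacity = cμ − λ = 26.52 − 14.27 = 12.25/hr

Final: ρ = 0.5381; stable; margin = 12.25/hr


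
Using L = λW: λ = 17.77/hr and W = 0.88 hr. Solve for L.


L = λW = 17.77·0.88 = 15.6376

Final: 15.6376


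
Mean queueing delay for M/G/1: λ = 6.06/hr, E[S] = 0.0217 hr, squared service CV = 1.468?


ρ = λ·E[S] = 6.06·0.0217 = 0.1315
E[S²] = E[S]²(1+C_s²) = 0.0217²·(1+1.468) = 0.001162
Wq = λ·E[S²]/(2(1−ρ)) = 6.06·0.001162/(2·0.8685) = 0.004055 hr

Final: 0.004055 hr


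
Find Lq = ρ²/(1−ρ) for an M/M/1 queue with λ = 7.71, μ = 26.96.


ρ = 7.71/26.96 = 0.2860
Lq = ρ²/(1−ρ) = 0.08178/0.7140 = 0.1145

Final: 0.1145


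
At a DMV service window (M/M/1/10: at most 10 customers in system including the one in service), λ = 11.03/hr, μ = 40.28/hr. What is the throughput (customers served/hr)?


ρ = 0.2738; P_K = (1−ρ)ρ^10/(1−ρ^11) = 0.000001721
λ_eff = λ(1 − P_K) = 11.03·(1 − 0.000001721) = 11.03·0.999998 = 11.0300 /hr

Final: 11.0300 /hr


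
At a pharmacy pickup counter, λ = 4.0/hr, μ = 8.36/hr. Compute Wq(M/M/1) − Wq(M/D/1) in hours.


ρ = 4.0/8.36 = 0.4785
Wq(M/M/1) = ρ/(μ−λ) = 0.4785/4.36 = 0.10974 hr
Wq(M/D/1) = ρ/(2(μ−λ)) = 0.05487 hr
Savings = 0.10974 − 0.05487 = 0.05487 hr

Final: 0.05487 hr


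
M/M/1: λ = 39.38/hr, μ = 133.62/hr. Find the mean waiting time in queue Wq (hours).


ρ = 39.38/133.62 = 0.2947
Wq = ρ/(μ−λ) = 0.2947/(133.62 − 39.38) = 0.2947/94.24 = 0.003127 hr

Final: 0.003127 hr


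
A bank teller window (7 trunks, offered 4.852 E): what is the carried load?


B(7,4.852) = 0.111310 (Erlang-B)
Carried load = a(1 − B) = 4.852·(1 − 0.111310) = 4.852·0.888690 = 4.3119 E

Final: 4.3119 Erlangs


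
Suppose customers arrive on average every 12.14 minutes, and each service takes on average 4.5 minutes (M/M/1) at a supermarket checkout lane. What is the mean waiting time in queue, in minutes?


λ = 60/12.14 = 4.9423 /hr
μ = 60/4.5 = 13.3333 /hr
ρ = λ/μ = 4.9423/13.3333 = 0.3707
Wq = ρ/(μ−λ) = 0.3707/(13.3333−4.9423) = 0.04418 hr
In minutes: 0.04418·60 = 2.651 min

Final: 2.651 min


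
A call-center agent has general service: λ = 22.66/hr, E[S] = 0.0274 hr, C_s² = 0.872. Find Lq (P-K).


ρ = λ·E[S] = 22.66·0.0274 = 0.6209
Lq = ρ²(1+C_s²)/(2(1−ρ)) = 0.3855·(1+0.872)/(2·0.3791)
= 0.3855·1.8720/0.7582 = 0.95175

Final: 0.95175


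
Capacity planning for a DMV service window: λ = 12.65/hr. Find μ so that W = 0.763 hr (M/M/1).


W = 1/(μ−λ) ⇒ μ − λ = 1/W = 1/0.763 = 1.3106
μ = λ + 1/W = 12.65 + 1.3106 = 13.9606 per hr

Final: 13.9606 /hr


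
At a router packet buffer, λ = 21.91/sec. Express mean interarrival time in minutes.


Mean interarrival time = 1/λ = 1/21.91 second = 0.04564 second
In minutes: 0.04564 × 0.0166667 = 0.0007607 min

Final: 0.0007607 min


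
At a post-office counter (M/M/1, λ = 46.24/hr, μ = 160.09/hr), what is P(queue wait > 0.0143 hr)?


ρ = 46.24/160.09 = 0.2888
P(Wq > t) = ρ·e^{−(μ−λ)t} = 0.2888·e^{−1.6281}
= 0.2888·0.196311 = 0.056702

Final: 0.056702


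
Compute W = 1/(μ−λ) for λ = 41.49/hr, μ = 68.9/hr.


W = 1/(μ−λ) = 1/(68.9 − 41.49) = 1/27.41 = 0.03648 hr

Final: 0.03648 hr


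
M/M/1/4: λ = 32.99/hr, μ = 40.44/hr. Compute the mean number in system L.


ρ = 32.99/40.44 = 0.8158
L = ρ[1 − (K+1)ρ^K + Kρ^(K+1)] / [(1−ρ)(1−ρ^(K+1))]
Numerator: 0.8158·(1 − 5·0.442879 + 4·0.361290) = 0.188254
Denominator: (0.1842)·(0.638710) = 0.117665
L = 0.188254/0.117665 = 1.5999

Final: 1.5999


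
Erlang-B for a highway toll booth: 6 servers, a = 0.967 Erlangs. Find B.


B(c,a) = (a^c/c!) / Σ_{k=0}^{c} a^k/k!
a^6/6! = 0.001136
Σ terms (k=0..6): 1.00000 + 0.96700 + 0.46754 + 0.15071 + 0.03643 + 0.007046 + 0.001136 = 2.629864
B = 0.001136/2.629864 = 0.0004318

Final: 0.0004318


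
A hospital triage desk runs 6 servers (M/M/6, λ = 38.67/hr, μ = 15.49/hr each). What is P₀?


a = λ/μ = 38.67/15.49 = 2.4964; ρ = a/c = 0.4161
Σ_{k=0}^{5} a^k/k! (terms k=0..5) = 1.00000 + 2.49645 + 3.11613 + 2.59309 + 1.61838 + 0.80804 = 11.63208
Tail: a^6/(6!(1−ρ)) = 242.06752/(720·0.5839) = 0.57577
P₀ = 1/(11.63208 + 0.57577) = 1/12.20785 = 0.081915

Final: 0.081915


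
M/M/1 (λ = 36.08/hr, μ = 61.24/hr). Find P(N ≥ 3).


ρ = 36.08/61.24 = 0.5892
P(N ≥ n) = ρ^n = 0.5892^3 = 0.204500

Final: 0.204500


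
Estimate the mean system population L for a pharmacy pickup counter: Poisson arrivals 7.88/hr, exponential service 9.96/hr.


ρ = λ/μ = 7.88/9.96 = 0.7912
L = ρ/(1−ρ) = 0.7912/(1 − 0.7912) = 0.7912/0.2088 = 3.7885

Final: 3.7885


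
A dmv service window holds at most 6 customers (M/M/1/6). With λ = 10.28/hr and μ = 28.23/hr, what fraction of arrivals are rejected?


ρ = λ/μ = 10.28/28.23 = 0.3642
P_K = (1−ρ)ρ^K/(1−ρ^(K+1)) = (0.6358·0.002332)/(1 − 0.0008491)
= 0.001483/0.999151 = 0.001484

Final: 0.001484


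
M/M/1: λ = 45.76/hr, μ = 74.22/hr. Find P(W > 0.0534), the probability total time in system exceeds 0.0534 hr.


W ~ Exponential(μ−λ) for M/M/1.
μ − λ = 74.22 − 45.76 = 28.4600
P(W > t) = e^{−(μ−λ)t} = e^{−1.5198} = 0.218764

Final: 0.218764


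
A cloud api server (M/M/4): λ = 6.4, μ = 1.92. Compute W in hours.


a = 3.3333; ρ = 0.8333; P₀ = 0.021310
Lq = P₀·a^c·ρ/(c!(1−ρ)²) = 3.28861
Wq = Lq/λ = 3.28861/6.4 = 0.51385 hr
W = Wq + 1/μ = 0.51385 + 0.52083 = 1.03468 hr

Final: 1.03468 hr


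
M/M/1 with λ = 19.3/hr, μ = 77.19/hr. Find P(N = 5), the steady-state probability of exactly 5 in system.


ρ = 19.3/77.19 = 0.2500
P_n = (1−ρ)·ρ^n = (1 − 0.2500)·0.2500^5 = 0.7500·0.0009772 = 0.0007329

Final: 0.0007329


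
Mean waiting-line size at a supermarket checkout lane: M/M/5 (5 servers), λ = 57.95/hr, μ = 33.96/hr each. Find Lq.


a = λ/μ = 1.7064; ρ = a/5 = 0.3413
P₀ = 0.180936
Lq = P₀·a^c·ρ / (c!·(1−ρ)²) = 0.180936·14.46868·0.3413/(120·0.43391)
= 0.01716

Final: 0.01716


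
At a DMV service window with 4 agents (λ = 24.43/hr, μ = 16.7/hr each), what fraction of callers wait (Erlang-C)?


a = λ/μ = 1.4629; ρ = a/4 = 0.3657
P₀ = 0.229596 (from M/M/c formula)
C(c,a) = [a^c/(c!(1−ρ))]·P₀ = [4.57960/(24·0.6343)]·0.229596
= 0.30084·0.229596 = 0.069072

Final: 0.069072


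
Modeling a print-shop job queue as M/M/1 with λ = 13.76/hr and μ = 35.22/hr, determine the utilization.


ρ = λ/μ = 13.76/35.22 = 0.3907

Final: 0.3907


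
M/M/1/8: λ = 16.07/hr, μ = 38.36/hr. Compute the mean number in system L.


ρ = 16.07/38.36 = 0.4189
L = ρ[1 − (K+1)ρ^K + Kρ^(K+1)] / [(1−ρ)(1−ρ^(K+1))]
Numerator: 0.4189·(1 − 9·0.0009486 + 8·0.0003974) = 0.416681
Denominator: (0.5811)·(0.999603) = 0.580843
L = 0.416681/0.580843 = 0.7174

Final: 0.7174


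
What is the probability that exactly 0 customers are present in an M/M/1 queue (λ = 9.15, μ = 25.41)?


ρ = 9.15/25.41 = 0.3601
P_n = (1−ρ)·ρ^n = (1 − 0.3601)·0.3601^0 = 0.6399·1.000000 = 0.639906

Final: 0.639906


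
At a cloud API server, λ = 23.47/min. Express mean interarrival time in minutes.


Mean interarrival time = 1/λ = 1/23.47 minute = 0.04261 minute
In minutes: 0.04261 × 1 = 0.04261 min

Final: 0.04261 min


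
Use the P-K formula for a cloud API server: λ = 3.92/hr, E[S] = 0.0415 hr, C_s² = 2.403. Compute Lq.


ρ = λ·E[S] = 3.92·0.0415 = 0.1627
Lq = ρ²(1+C_s²)/(2(1−ρ)) = 0.02646·(1+2.403)/(2·0.8373)
= 0.02646·3.4030/1.6746 = 0.05378

Final: 0.05378


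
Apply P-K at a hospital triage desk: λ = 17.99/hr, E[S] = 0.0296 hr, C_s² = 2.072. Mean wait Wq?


ρ = λ·E[S] = 17.99·0.0296 = 0.5325
E[S²] = E[S]²(1+C_s²) = 0.0296²·(1+2.072) = 0.002692
Wq = λ·E[S²]/(2(1−ρ)) = 17.99·0.002692/(2·0.4675) = 0.05179 hr

Final: 0.05179 hr


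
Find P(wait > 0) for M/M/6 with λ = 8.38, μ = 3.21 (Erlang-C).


a = λ/μ = 2.6106; ρ = a/6 = 0.4351
P₀ = 0.072953 (from M/M/c formula)
C(c,a) = [a^c/(c!(1−ρ))]·P₀ = [316.54388/(720·0.5649)]·0.072953
= 0.77827·0.072953 = 0.056777

Final: 0.056777


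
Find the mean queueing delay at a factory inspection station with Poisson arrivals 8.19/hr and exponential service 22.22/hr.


ρ = 8.19/22.22 = 0.3686
Wq = ρ/(μ−λ) = 0.3686/(22.22 − 8.19) = 0.3686/14.03 = 0.02627 hr

Final: 0.02627 hr


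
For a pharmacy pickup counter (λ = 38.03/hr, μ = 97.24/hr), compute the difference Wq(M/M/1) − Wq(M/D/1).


ρ = 38.03/97.24 = 0.3911
Wq(M/M/1) = ρ/(μ−λ) = 0.3911/59.21 = 0.006605 hr
Wq(M/D/1) = ρ/(2(μ−λ)) = 0.003303 hr
Savings = 0.006605 − 0.003303 = 0.003303 hr

Final: 0.003303 hr


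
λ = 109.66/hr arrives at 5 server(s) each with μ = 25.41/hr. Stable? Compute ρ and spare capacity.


Total capacity cμ = 5·25.41 = 127.05/hr
ρ = λ/(cμ) = 109.66/127.05 = 0.8631
Stable ⇔ ρ < 1: YES
Spare capacity = cμ − λ = 127.05 − 109.66 = 17.39/hr

Final: ρ = 0.8631; stable; margin = 17.39/hr


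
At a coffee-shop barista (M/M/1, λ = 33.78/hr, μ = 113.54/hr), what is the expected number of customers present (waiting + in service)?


ρ = λ/μ = 33.78/113.54 = 0.2975
L = ρ/(1−ρ) = 0.2975/(1 − 0.2975) = 0.2975/0.7025 = 0.4235

Final: 0.4235


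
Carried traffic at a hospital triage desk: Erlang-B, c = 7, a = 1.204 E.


B(7,1.204) = 0.0002183 (Erlang-B)
Carried load = a(1 − B) = 1.204·(1 − 0.0002183) = 1.204·0.999782 = 1.2037 E

Final: 1.2037 Erlangs


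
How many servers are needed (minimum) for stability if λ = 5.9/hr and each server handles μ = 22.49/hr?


Stability requires cμ > λ ⇔ c > λ/μ.
λ/μ = 5.9/22.49 = 0.2623
Minimum integer c = ⌊0.2623⌋ + 1 = 1
Check: 1·22.49 = 22.49 > 5.9, while 0·22.49 = 0.00 ≤ 5.9

Final: 1 servers
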